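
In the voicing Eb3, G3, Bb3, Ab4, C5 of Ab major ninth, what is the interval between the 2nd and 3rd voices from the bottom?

minor third

Those voices are G3 and Bb3.
3 letter names make it a third; at 3 semitones (a half step narrower than major) the quality is minor.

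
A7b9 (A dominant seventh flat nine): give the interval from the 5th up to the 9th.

Spelling the chord: A–C#–E–G–Bb.
5th = E; 9th = Bb.
5 letter names make it a fifth; at 6 semitones (a half step narrower than perfect) the quality is diminished.

d5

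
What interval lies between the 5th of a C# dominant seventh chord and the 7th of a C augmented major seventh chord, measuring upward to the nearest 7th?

C# dominant seventh has G# as its 5th, and C augmented major seventh has B as its 7th.
3 letter names make it a third; at 3 semitones (a half step narrower than major) the quality is minor.

minor 3rd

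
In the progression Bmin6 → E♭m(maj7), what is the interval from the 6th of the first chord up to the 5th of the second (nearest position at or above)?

diminished third

The 6th of Bmin6 is G♯; the 5th of E♭m(maj7) is B♭.
G♯ up to B♭ is 2 semitones, a whole step narrower than a major third, so the interval is diminished.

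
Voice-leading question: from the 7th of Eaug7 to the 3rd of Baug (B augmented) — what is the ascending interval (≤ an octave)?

Eaug7 has D as its 7th, and Baug (B augmented) has D# as its 3rd.
From D to D#: 1 semitone over a unison = augmented.

augmented unison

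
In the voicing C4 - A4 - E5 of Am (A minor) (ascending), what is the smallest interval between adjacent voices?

Adjacent intervals: C4→A4 = major sixth; A4→E5 = perfect fifth.
The smallest is A4 to E5, a perfect fifth (7 semitones).

perfect fifth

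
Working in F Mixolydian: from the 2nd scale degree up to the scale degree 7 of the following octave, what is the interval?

minor 13th

Spelling F Mixolydian: F G A Bb C D Eb.
The 2nd scale degree is G and the 7th degree (up an octave) is Eb.
G up to Eb is 20 semitones, a half step narrower than a major thirteenth, so the interval is minor.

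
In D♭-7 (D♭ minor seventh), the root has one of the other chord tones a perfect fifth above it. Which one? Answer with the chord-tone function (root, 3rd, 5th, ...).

The chord tones of D♭ minor seventh are D♭ F♭ A♭ C♭.
The root is D♭. A perfect fifth above D♭ is A♭.
A♭ is the chord's 5th.

5th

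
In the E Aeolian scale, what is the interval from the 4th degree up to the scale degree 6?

minor 3rd

Spelling the E Aeolian scale: E F♯ G A B C D.
The 4th degree is A and the scale degree 6 is C.
A up to C is 3 semitones, a half step narrower than a major third, so the interval is minor.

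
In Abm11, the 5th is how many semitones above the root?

7

The chord tones of Abm11 are Ab, Cb, Eb, Gb, Bb, Db.
Ab to Eb is a perfect fifth: 7 semitones.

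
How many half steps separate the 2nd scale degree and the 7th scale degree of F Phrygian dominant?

The scale is F G♭ A B♭ C D♭ E♭.
G♭ up to E♭ is a major sixth — 9 semitones.

9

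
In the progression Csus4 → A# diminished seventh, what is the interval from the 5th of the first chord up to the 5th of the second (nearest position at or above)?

Csus4 has G as its 5th, and A# diminished seventh has E as its 5th.
G up to E spans 6 letter names and 9 semitones — a major sixth.

major sixth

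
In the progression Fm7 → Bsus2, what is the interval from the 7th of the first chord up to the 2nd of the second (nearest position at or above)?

Fm7 has Eb as its 7th, and Bsus2 has C# as its 2nd.
6 letter names make it a sixth; at 10 semitones (a half step wider than major) the quality is augmented.

A6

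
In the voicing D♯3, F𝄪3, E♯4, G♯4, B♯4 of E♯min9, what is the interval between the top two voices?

Those voices are G♯4 and B♯4.
From G♯ to B♯ is 4 semitones, exactly the major third.

M3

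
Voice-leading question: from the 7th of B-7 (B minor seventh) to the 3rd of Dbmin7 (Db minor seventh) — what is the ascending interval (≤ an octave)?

B-7 (B minor seventh) has A as its 7th, and Dbmin7 (Db minor seventh) has Fb as its 3rd.
6 letter names make it a sixth; at 7 semitones (a whole step narrower than major) the quality is diminished.

d6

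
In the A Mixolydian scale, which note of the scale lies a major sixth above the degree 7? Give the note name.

E

The scale is A B C# D E F# G.
The degree 7 is G; a major sixth above that is E — scale degree 5.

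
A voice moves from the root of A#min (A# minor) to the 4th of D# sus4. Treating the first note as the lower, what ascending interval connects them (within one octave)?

minor seventh

The root of A#min (A# minor) is A#; the 4th of D# sus4 is G#.
From A# to G#: 10 semitones over a seventh = minor.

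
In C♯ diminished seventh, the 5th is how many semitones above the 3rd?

3

C♯ diminished seventh is spelled C♯ E G B♭.
E to G is a minor third: 3 semitones.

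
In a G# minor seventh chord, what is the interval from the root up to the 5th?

The chord tones of G#m7 (G# minor seventh) are G#, B, D#, F#.
So we need the interval from G# up to D#.
G# up to D# spans 5 letter names and 7 semitones — a perfect fifth.

perfect 5th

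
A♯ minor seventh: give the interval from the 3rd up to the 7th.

Spelling the chord: A♯, C♯, E♯, G♯.
That puts C♯ below G♯.
From C♯ to G♯ is 7 semitones, exactly the perfect fifth.

perfect fifth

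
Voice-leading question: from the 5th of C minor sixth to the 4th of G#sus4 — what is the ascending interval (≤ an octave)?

augmented fourth

The 5th of C minor sixth is G; the 4th of G#sus4 is C#.
4 letter names make it a fourth; at 6 semitones (a half step wider than perfect) the quality is augmented.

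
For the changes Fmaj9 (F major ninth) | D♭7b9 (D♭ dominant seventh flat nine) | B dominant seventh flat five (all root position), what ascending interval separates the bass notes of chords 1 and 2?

The roots are F and D♭.
6 letter names make it a sixth; at 8 semitones (a half step narrower than major) the quality is minor.

minor sixth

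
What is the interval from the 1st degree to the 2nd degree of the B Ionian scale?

Spelling the B Ionian scale: B C# D# E F# G# A#.
That puts B below C#.
From B to C# is 2 semitones, exactly the major second.

major second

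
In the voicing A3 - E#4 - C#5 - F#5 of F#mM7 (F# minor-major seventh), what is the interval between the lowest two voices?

augmented 5th

Those voices are A3 and E#4.
A up to E# is 8 semitones, a half step wider than a perfect fifth, so the interval is augmented.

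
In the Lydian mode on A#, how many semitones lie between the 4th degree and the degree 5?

The scale is A# B# C## D## E# F## G##.
D## up to E# is a minor second — 1 semitone.

1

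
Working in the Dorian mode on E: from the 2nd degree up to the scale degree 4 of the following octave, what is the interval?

m10

E dorian: E F# G A B C# D.
So we need the interval from F# up to A.
F# up to A is 15 semitones, a half step narrower than a major tenth, so the interval is minor.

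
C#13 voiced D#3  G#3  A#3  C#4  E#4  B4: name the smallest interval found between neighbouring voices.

Adjacent intervals: D#3→G#3 = perfect fourth; G#3→A#3 = major second; A#3→C#4 = minor third; C#4→E#4 = major third; E#4→B4 = diminished fifth.
The smallest is G#3 to A#3, a major second (2 semitones).

major 2nd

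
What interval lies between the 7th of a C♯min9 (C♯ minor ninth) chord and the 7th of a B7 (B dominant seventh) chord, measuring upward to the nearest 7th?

C♯min9 (C♯ minor ninth) has B as its 7th, and B7 (B dominant seventh) has A as its 7th.
7 letter names make it a seventh; at 10 semitones (a half step narrower than major) the quality is minor.

minor seventh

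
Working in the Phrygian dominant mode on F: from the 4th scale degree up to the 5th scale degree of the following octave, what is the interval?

major 9th

F phrygian dominant: F G♭ A B♭ C D♭ E♭.
The 4th scale degree is B♭ and the 5th degree (up an octave) is C.
Counting 9 letters and 14 half steps from B♭ gives a major ninth.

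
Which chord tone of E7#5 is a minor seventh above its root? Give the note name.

E augmented seventh: E–G♯–B♯–D.
The root is E. A minor seventh above E is D.
D is the chord's 7th.

D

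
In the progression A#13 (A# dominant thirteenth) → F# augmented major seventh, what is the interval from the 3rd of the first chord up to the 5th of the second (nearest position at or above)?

perfect 1st

The 3rd of A#13 (A# dominant thirteenth) is C##; the 5th of F# augmented major seventh is C##.
From C## to C## is 0 semitones, exactly the perfect unison.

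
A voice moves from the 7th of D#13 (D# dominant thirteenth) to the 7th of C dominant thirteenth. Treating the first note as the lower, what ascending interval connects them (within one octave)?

D#13 (D# dominant thirteenth) has C# as its 7th, and C dominant thirteenth has Bb as its 7th.
7 letter names make it a seventh; at 9 semitones (a whole step narrower than major) the quality is diminished.

diminished 7th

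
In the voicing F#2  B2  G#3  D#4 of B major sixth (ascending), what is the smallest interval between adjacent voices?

Adjacent intervals: F#2→B2 = perfect fourth; B2→G#3 = major sixth; G#3→D#4 = perfect fifth.
The smallest is F#2 to B2, a perfect fourth (5 semitones).

perfect 4th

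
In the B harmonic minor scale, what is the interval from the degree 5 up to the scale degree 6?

B harmonic minor: B C# D E F# G A#.
That puts F# below G.
F# up to G is 1 semitone, a half step narrower than a major second, so the interval is minor.

minor second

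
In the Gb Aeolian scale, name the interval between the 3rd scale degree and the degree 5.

major 3rd

Spelling the Gb Aeolian scale: Gb Ab Bbb Cb Db Ebb Fb.
3rd scale degree = Bbb; scale degree 5 = Db.
From Bbb to Db is 4 semitones, exactly the major third.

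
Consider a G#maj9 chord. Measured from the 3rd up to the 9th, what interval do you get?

minor 7th

The chord tones of G#maj9 are G# B# D# F## A#.
So we need the interval from B# up to A#.
7 letter names make it a seventh; at 10 semitones (a half step narrower than major) the quality is minor.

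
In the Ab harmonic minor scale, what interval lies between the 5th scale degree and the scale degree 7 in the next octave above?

major tenth

Spelling the Ab harmonic minor scale: Ab Bb Cb Db Eb Fb G.
That puts Eb below G.
Eb up to G spans 10 letter names and 16 semitones — a major tenth.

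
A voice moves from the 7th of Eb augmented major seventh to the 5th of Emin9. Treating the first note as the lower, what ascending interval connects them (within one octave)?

Eb augmented major seventh has D as its 7th, and Emin9 has B as its 5th.
D up to B spans 6 letter names and 9 semitones — a major sixth.

major 6th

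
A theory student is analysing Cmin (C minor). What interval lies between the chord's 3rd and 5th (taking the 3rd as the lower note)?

C minor is spelled C–E♭–G.
That puts E♭ below G.
Counting 3 letters and 4 half steps from E♭ gives a major third.

M3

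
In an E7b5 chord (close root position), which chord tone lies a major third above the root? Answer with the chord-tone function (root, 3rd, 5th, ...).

E7b5 (E dominant seventh flat five): E, G#, Bb, D.
The root is E. A major third above E is G#.
G# is the chord's 3rd.

3rd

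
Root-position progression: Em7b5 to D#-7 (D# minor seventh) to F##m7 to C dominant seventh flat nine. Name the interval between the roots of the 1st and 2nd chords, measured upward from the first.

The roots are E and D#.
Counting 7 letters and 11 half steps from E gives a major seventh.

major seventh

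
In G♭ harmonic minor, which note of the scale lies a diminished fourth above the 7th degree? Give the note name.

Bbb

The scale is G♭ A♭ B𝄫 C♭ D♭ E𝄫 F.
The 7th degree is F; a diminished fourth above that is B𝄫 — scale degree 3.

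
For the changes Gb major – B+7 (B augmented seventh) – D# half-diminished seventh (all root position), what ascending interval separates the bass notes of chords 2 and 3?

major third

The roots are B and D#.
B up to D# spans 3 letter names and 4 semitones — a major third.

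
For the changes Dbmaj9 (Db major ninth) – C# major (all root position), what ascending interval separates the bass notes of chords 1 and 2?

The roots are Db and C#.
From Db to C#: 12 semitones over a seventh = augmented.

augmented seventh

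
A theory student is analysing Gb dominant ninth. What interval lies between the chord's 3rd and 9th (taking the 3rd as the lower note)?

m7

Gb dominant ninth is spelled Gb Bb Db Fb Ab.
That puts Bb below Ab.
7 letter names make it a seventh; at 10 semitones (a half step narrower than major) the quality is minor.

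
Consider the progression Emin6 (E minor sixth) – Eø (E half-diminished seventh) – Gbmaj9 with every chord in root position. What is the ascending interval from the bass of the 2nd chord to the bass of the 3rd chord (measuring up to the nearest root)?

The roots are E and Gb.
E up to Gb is 2 semitones, a whole step narrower than a major third, so the interval is diminished.

diminished third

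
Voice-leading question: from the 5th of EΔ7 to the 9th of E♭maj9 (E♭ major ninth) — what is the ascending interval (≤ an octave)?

diminished fifth

The 5th of EΔ7 is B; the 9th of E♭maj9 (E♭ major ninth) is F.
From B to F: 6 semitones over a fifth = diminished.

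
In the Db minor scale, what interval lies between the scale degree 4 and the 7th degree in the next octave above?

perfect eleventh

The scale runs Db Eb Fb Gb Ab Bbb Cb.
That puts Gb below Cb.
From Gb to Cb is 17 semitones, exactly the perfect eleventh.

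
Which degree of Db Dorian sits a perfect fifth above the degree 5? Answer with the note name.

The scale is Db Eb Fb Gb Ab Bb Cb.
The degree 5 is Ab; a perfect fifth above that is Eb — scale degree 2.

Eb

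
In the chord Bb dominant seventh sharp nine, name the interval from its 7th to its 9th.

Bb7#9 is spelled Bb D F Ab C#.
The 7th is Ab and the 9th is C#.
3 letter names make it a third; at 5 semitones (a half step wider than major) the quality is augmented.

augmented third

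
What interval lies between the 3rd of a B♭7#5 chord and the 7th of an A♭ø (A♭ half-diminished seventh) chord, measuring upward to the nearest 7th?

B♭7#5 has D as its 3rd, and A♭ø (A♭ half-diminished seventh) has G♭ as its 7th.
D up to G♭ is 4 semitones, a half step narrower than a perfect fourth, so the interval is diminished.

diminished fourth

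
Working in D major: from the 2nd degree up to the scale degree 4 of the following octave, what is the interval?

m10

D major: D E F# G A B C#.
So we need the interval from E up to G.
E up to G is 15 semitones, a half step narrower than a major tenth, so the interval is minor.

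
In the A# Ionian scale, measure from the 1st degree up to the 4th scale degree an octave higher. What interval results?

perfect eleventh

The scale runs A# B# C## D# E# F## G##.
That puts A# below D#.
A# up to D# spans 11 letter names and 17 semitones — a perfect eleventh.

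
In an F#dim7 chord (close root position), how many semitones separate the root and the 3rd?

The chord tones of F#°7 are F#–A–C–Eb.
F# to A is a minor third: 3 semitones.

3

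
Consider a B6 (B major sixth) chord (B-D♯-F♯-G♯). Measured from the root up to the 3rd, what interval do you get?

M3

The root is B and the 3rd is D♯.
Counting 3 letters and 4 half steps from B gives a major third.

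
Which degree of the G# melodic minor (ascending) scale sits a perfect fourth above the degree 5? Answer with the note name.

The scale is G# A# B C# D# E# F##.
The degree 5 is D#; a perfect fourth above that is G# — scale degree 1.

G#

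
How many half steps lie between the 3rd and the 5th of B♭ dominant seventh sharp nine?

B♭7#9 (B♭ dominant seventh sharp nine) is spelled B♭–D–F–A♭–C♯.
D to F is a minor third: 3 semitones.

3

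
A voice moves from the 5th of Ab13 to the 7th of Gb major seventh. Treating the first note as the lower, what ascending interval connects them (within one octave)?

Ab13 has Eb as its 5th, and Gb major seventh has F as its 7th.
From Eb to F is 2 semitones, exactly the major second.

major second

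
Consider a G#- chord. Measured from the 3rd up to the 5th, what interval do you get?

major 3rd

The chord tones of G#- (G# minor) are G#, B, D#.
3rd = B; 5th = D#.
B up to D# spans 3 letter names and 4 semitones — a major third.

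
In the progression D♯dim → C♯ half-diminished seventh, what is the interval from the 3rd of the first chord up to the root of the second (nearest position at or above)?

The 3rd of D♯dim is F♯; the root of C♯ half-diminished seventh is C♯.
Counting 5 letters and 7 half steps from F♯ gives a perfect fifth.

perfect fifth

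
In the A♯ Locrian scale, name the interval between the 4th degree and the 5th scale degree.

Spelling the A♯ Locrian scale: A♯ B C♯ D♯ E F♯ G♯.
4th degree = D♯; 5th degree = E.
2 letter names make it a second; at 1 semitone (a half step narrower than major) the quality is minor.

minor second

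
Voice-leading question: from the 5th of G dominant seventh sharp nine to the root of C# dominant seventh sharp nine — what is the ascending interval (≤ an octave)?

The 5th of G dominant seventh sharp nine is D; the root of C# dominant seventh sharp nine is C#.
From D to C# is 11 semitones, exactly the major seventh.

major seventh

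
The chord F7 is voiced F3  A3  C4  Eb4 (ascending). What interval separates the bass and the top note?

The outer voices are F3 and Eb4.
From F to Eb: 10 semitones over a seventh = minor.

m7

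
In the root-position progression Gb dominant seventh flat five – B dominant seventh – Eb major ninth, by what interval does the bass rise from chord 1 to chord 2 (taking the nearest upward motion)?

The roots are Gb and B.
3 letter names make it a third; at 5 semitones (a half step wider than major) the quality is augmented.

augmented 3rd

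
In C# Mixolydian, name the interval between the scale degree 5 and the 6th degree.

C# mixolydian: C# D# E# F# G# A# B.
That puts G# below A#.
G# up to A# spans 2 letter names and 2 semitones — a major second.

major second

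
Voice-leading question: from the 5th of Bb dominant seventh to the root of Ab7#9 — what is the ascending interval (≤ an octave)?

The 5th of Bb dominant seventh is F; the root of Ab7#9 is Ab.
3 letter names make it a third; at 3 semitones (a half step narrower than major) the quality is minor.

minor third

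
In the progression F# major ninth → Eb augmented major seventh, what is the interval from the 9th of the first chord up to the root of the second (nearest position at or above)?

d6

F# major ninth has G# as its 9th, and Eb augmented major seventh has Eb as its root.
6 letter names make it a sixth; at 7 semitones (a whole step narrower than major) the quality is diminished.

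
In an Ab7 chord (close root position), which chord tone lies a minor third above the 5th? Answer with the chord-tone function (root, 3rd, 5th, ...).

7th

Ab7 (Ab dominant seventh) is spelled Ab–C–Eb–Gb.
The 5th is Eb. A minor third above Eb is Gb.
Gb is the chord's 7th.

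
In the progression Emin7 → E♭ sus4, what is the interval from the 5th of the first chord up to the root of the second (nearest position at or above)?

The 5th of Emin7 is B; the root of E♭ sus4 is E♭.
4 letter names make it a fourth; at 4 semitones (a half step narrower than perfect) the quality is diminished.

diminished fourth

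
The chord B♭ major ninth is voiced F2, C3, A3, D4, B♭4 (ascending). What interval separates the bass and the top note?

perfect 18th

The outer voices are F2 and B♭4.
Counting 18 letters and 29 half steps from F gives a perfect 18th.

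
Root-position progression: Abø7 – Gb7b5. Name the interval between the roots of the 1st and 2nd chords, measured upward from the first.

The roots are Ab and Gb.
From Ab to Gb: 10 semitones over a seventh = minor.

m7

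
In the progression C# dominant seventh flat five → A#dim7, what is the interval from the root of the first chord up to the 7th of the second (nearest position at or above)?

The root of C# dominant seventh flat five is C#; the 7th of A#dim7 is G.
5 letter names make it a fifth; at 6 semitones (a half step narrower than perfect) the quality is diminished.

diminished fifth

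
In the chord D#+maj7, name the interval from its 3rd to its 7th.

D# augmented major seventh is spelled D#, F##, A##, C##.
That puts F## below C##.
Counting 5 letters and 7 half steps from F## gives a perfect fifth.

P5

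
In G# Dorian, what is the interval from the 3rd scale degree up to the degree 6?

A4

G# dorian: G# A# B C# D# E# F#.
So we need the interval from B up to E#.
From B to E#: 6 semitones over a fourth = augmented.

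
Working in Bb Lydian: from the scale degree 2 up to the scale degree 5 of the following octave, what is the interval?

perfect 11th

Spelling Bb Lydian: Bb C D E F G A.
The scale degree 2 is C and the 5th degree (up an octave) is F.
C up to F spans 11 letter names and 17 semitones — a perfect eleventh.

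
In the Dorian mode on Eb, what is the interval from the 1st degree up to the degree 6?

Spelling the Dorian mode on Eb: Eb F Gb Ab Bb C Db.
The 1st degree is Eb and the 6th scale degree is C.
Eb up to C spans 6 letter names and 9 semitones — a major sixth.

major sixth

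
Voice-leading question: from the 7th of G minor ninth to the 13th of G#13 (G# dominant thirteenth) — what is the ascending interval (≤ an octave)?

augmented 7th

G minor ninth has F as its 7th, and G#13 (G# dominant thirteenth) has E# as its 13th.
7 letter names make it a seventh; at 12 semitones (a half step wider than major) the quality is augmented.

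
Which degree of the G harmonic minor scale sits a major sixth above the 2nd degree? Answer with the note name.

F#

The scale is G A B♭ C D E♭ F♯.
The 2nd degree is A; a major sixth above that is F♯ — scale degree 7.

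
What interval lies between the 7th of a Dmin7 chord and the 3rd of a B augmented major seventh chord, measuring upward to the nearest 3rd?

augmented 2nd

The 7th of Dmin7 is C; the 3rd of B augmented major seventh is D♯.
From C to D♯: 3 semitones over a second = augmented.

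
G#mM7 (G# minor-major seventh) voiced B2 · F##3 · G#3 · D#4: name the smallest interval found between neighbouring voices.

minor second

Adjacent intervals: B2→F##3 = augmented fifth; F##3→G#3 = minor second; G#3→D#4 = perfect fifth.
The smallest is F##3 to G#3, a minor second (1 semitone).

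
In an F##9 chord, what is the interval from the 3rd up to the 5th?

m3

F##9 (F## dominant ninth): F##–A##–C##–E#–G##.
The 3rd is A## and the 5th is C##.
From A## to C##: 3 semitones over a third = minor.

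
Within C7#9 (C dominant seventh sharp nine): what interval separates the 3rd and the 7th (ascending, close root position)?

diminished fifth

The chord tones of C7#9 (C dominant seventh sharp nine) are C-E-G-Bb-D#.
That puts E below Bb.
E up to Bb is 6 semitones, a half step narrower than a perfect fifth, so the interval is diminished.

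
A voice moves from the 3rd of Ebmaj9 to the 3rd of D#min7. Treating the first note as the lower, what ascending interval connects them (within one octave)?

The 3rd of Ebmaj9 is G; the 3rd of D#min7 is F#.
Counting 7 letters and 11 half steps from G gives a major seventh.

major seventh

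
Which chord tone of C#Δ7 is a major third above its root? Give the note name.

The chord tones of C#M7 are C#, E#, G#, B#.
The root is C#. A major third above C# is E#.
E# is the chord's 3rd.

E#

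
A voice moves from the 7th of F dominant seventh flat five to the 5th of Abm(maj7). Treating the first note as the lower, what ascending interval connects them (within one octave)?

perfect unison

F dominant seventh flat five has Eb as its 7th, and Abm(maj7) has Eb as its 5th.
Counting 1 letters and 0 half steps from Eb gives a perfect unison.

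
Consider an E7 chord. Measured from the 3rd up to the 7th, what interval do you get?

diminished 5th

Spelling the chord: E, G#, B, D.
The 3rd is G# and the 7th is D.
5 letter names make it a fifth; at 6 semitones (a half step narrower than perfect) the quality is diminished.
This 3–7 tritone is the characteristic tension at the heart of the dominant sound.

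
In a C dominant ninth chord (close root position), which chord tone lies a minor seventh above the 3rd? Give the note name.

C9: C–E–G–Bb–D.
The 3rd is E. A minor seventh above E is D.
D is the chord's 9th.

D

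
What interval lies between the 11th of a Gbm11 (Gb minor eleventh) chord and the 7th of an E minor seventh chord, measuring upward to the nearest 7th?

Gbm11 (Gb minor eleventh) has Cb as its 11th, and E minor seventh has D as its 7th.
Cb up to D is 3 semitones, a half step wider than a major second, so the interval is augmented.

augmented second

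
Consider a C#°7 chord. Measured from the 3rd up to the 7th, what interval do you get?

C#dim7 is spelled C# E G Bb.
3rd = E; 7th = Bb.
From E to Bb: 6 semitones over a fifth = diminished.

diminished fifth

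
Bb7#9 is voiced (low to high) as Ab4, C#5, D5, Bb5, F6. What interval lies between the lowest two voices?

Those voices are Ab4 and C#5.
From Ab to C#: 5 semitones over a third = augmented.

A3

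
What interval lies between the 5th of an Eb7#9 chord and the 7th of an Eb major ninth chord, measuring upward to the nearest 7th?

M3

Eb7#9 has Bb as its 5th, and Eb major ninth has D as its 7th.
Bb up to D spans 3 letter names and 4 semitones — a major third.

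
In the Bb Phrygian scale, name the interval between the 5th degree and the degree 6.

Bb phrygian: Bb Cb Db Eb F Gb Ab.
That puts F below Gb.
2 letter names make it a second; at 1 semitone (a half step narrower than major) the quality is minor.

m2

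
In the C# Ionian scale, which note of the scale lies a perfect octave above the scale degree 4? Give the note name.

F#

The scale is C# D# E# F# G# A# B#.
The scale degree 4 is F#; a perfect octave above that is F# — scale degree 4.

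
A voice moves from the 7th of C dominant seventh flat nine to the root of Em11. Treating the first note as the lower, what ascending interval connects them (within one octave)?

augmented fourth

C dominant seventh flat nine has Bb as its 7th, and Em11 has E as its root.
Bb up to E is 6 semitones, a half step wider than a perfect fourth, so the interval is augmented.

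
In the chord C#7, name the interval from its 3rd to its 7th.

diminished 5th

The chord tones of C#7 are C#–E#–G#–B.
3rd = E#; 7th = B.
E# up to B is 6 semitones, a half step narrower than a perfect fifth, so the interval is diminished.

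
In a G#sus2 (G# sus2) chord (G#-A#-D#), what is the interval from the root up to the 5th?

That puts G# below D#.
G# up to D# spans 5 letter names and 7 semitones — a perfect fifth.

perfect fifth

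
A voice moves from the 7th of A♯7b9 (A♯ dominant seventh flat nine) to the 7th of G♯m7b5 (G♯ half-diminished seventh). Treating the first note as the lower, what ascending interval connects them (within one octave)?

The 7th of A♯7b9 (A♯ dominant seventh flat nine) is G♯; the 7th of G♯m7b5 (G♯ half-diminished seventh) is F♯.
From G♯ to F♯: 10 semitones over a seventh = minor.

minor seventh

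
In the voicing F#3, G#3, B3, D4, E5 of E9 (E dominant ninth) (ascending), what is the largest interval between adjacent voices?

Adjacent intervals: F#3→G#3 = major second; G#3→B3 = minor third; B3→D4 = minor third; D4→E5 = major ninth.
The largest is D4 to E5, a major ninth (14 semitones).

major ninth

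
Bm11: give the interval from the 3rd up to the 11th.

Bm11 is spelled B D F# A C# E.
That puts D below E.
Counting 9 letters and 14 half steps from D gives a major ninth.

major 9th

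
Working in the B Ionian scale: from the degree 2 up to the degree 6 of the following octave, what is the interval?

perfect twelfth

B major: B C♯ D♯ E F♯ G♯ A♯.
The degree 2 is C♯ and the 6th degree (up an octave) is G♯.
C♯ up to G♯ spans 12 letter names and 19 semitones — a perfect twelfth.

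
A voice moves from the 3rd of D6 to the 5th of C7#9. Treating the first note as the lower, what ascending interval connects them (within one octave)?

minor second

The 3rd of D6 is F#; the 5th of C7#9 is G.
From F# to G: 1 semitone over a second = minor.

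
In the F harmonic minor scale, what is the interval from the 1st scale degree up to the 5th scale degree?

perfect 5th

The scale runs F G A♭ B♭ C D♭ E.
So we need the interval from F up to C.
From F to C is 7 semitones, exactly the perfect fifth.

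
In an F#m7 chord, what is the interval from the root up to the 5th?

P5

F#min7 is spelled F#-A-C#-E.
So we need the interval from F# up to C#.
From F# to C# is 7 semitones, exactly the perfect fifth.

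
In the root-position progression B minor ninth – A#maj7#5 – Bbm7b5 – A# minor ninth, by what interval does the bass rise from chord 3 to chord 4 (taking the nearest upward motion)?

The roots are Bb and A#.
7 letter names make it a seventh; at 12 semitones (a half step wider than major) the quality is augmented.

augmented seventh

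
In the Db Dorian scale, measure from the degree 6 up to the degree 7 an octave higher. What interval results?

minor ninth

Db dorian: Db Eb Fb Gb Ab Bb Cb.
That puts Bb below Cb.
9 letter names make it a ninth; at 13 semitones (a half step narrower than major) the quality is minor.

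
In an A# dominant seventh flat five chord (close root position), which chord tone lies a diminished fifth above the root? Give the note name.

A#7b5 (A# dominant seventh flat five) is spelled A#–C##–E–G#.
The root is A#. A diminished fifth above A# is E.
E is the chord's 5th.

E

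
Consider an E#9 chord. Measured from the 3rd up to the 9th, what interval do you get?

minor seventh

Spelling the chord: E#–G##–B#–D#–F##.
That puts G## below F##.
From G## to F##: 10 semitones over a seventh = minor.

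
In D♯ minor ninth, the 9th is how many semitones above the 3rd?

Spelling the chord: D♯ F♯ A♯ C♯ E♯.
F♯ to E♯ is a major seventh: 11 semitones.

11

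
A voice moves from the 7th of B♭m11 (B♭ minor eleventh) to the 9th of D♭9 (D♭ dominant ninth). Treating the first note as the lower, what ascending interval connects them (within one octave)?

The 7th of B♭m11 (B♭ minor eleventh) is A♭; the 9th of D♭9 (D♭ dominant ninth) is E♭.
Counting 5 letters and 7 half steps from A♭ gives a perfect fifth.

perfect 5th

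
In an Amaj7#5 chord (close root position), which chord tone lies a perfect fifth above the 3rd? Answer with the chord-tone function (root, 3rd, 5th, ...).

The chord tones of Amaj7#5 (A augmented major seventh) are A C# E# G#.
The 3rd is C#. A perfect fifth above C# is G#.
G# is the chord's 7th.

7th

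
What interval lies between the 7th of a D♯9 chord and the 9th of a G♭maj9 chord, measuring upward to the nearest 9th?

The 7th of D♯9 is C♯; the 9th of G♭maj9 is A♭.
6 letter names make it a sixth; at 7 semitones (a whole step narrower than major) the quality is diminished.

diminished sixth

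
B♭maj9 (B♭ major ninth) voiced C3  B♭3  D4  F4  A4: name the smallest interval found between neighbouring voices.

minor third

Adjacent intervals: C3→B♭3 = minor seventh; B♭3→D4 = major third; D4→F4 = minor third; F4→A4 = major third.
The smallest is D4 to F4, a minor third (3 semitones).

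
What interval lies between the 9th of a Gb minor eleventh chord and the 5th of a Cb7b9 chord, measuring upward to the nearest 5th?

minor 7th

The 9th of Gb minor eleventh is Ab; the 5th of Cb7b9 is Gb.
Ab up to Gb is 10 semitones, a half step narrower than a major seventh, so the interval is minor.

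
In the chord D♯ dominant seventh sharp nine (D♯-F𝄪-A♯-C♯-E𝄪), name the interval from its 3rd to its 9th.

So we need the interval from F𝄪 up to E𝄪.
Counting 7 letters and 11 half steps from F𝄪 gives a major seventh.

major seventh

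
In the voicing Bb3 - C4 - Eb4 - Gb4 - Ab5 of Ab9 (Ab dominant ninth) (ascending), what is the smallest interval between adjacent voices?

Adjacent intervals: Bb3→C4 = major second; C4→Eb4 = minor third; Eb4→Gb4 = minor third; Gb4→Ab5 = major ninth.
The smallest is Bb3 to C4, a major second (2 semitones).

major second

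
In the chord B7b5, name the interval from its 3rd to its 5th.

d3

Spelling the chord: B–D#–F–A.
That puts D# below F.
D# up to F is 2 semitones, a whole step narrower than a major third, so the interval is diminished.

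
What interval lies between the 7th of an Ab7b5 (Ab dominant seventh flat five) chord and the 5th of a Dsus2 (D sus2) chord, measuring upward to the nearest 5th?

augmented second

The 7th of Ab7b5 (Ab dominant seventh flat five) is Gb; the 5th of Dsus2 (D sus2) is A.
2 letter names make it a second; at 3 semitones (a half step wider than major) the quality is augmented.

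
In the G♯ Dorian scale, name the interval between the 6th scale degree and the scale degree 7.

m2

G♯ dorian: G♯ A♯ B C♯ D♯ E♯ F♯.
So we need the interval from E♯ up to F♯.
2 letter names make it a second; at 1 semitone (a half step narrower than major) the quality is minor.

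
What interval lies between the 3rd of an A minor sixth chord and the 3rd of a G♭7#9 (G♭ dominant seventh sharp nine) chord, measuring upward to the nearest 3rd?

The 3rd of A minor sixth is C; the 3rd of G♭7#9 (G♭ dominant seventh sharp nine) is B♭.
From C to B♭: 10 semitones over a seventh = minor.

minor 7th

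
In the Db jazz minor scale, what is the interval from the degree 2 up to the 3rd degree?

The scale runs Db Eb Fb Gb Ab Bb C.
Degree 2 = Eb; 3rd degree = Fb.
2 letter names make it a second; at 1 semitone (a half step narrower than major) the quality is minor.

minor second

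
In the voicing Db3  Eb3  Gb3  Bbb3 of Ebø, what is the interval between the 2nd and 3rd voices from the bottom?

Those voices are Eb3 and Gb3.
Eb up to Gb is 3 semitones, a half step narrower than a major third, so the interval is minor.

minor 3rd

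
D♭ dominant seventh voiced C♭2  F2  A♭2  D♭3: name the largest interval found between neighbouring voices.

augmented fourth

Adjacent intervals: C♭2→F2 = augmented fourth; F2→A♭2 = minor third; A♭2→D♭3 = perfect fourth.
The largest is C♭2 to F2, an augmented fourth (6 semitones).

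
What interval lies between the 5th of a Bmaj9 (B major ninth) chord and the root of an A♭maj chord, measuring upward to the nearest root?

Bmaj9 (B major ninth) has F♯ as its 5th, and A♭maj has A♭ as its root.
F♯ up to A♭ is 2 semitones, a whole step narrower than a major third, so the interval is diminished.

d3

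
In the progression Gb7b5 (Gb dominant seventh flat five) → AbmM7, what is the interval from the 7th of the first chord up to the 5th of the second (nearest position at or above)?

Gb7b5 (Gb dominant seventh flat five) has Fb as its 7th, and AbmM7 has Eb as its 5th.
Counting 7 letters and 11 half steps from Fb gives a major seventh.

major seventh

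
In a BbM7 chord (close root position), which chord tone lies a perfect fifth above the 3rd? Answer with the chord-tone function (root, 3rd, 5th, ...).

7th

The chord tones of BbM7 are Bb D F A.
The 3rd is D. A perfect fifth above D is A.
A is the chord's 7th.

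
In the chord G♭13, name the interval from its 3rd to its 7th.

G♭13 is spelled G♭, B♭, D♭, F♭, A♭, E♭.
The 3rd is B♭ and the 7th is F♭.
From B♭ to F♭: 6 semitones over a fifth = diminished.

diminished fifth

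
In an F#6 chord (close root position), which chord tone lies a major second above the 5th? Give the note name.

F#6: F#-A#-C#-D#.
The 5th is C#. A major second above C# is D#.
D# is the chord's 6th.

D#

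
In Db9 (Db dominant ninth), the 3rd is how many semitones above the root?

Db9 (Db dominant ninth): Db F Ab Cb Eb.
Db to F is a major third: 4 semitones.

4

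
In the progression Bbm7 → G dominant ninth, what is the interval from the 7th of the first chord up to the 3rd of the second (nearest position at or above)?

The 7th of Bbm7 is Ab; the 3rd of G dominant ninth is B.
2 letter names make it a second; at 3 semitones (a half step wider than major) the quality is augmented.

augmented second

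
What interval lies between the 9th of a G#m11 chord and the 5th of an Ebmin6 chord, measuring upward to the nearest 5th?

G#m11 has A# as its 9th, and Ebmin6 has Bb as its 5th.
A# up to Bb is 0 semitones, a whole step narrower than a major second, so the interval is diminished.

diminished 2nd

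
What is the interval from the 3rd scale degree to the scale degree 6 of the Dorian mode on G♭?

augmented fourth

Spelling the Dorian mode on G♭: G♭ A♭ B𝄫 C♭ D♭ E♭ F♭.
3rd scale degree = B𝄫; 6th degree = E♭.
From B𝄫 to E♭: 6 semitones over a fourth = augmented.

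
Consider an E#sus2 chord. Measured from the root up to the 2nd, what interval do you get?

The chord tones of E# sus2 are E#-F##-B#.
So we need the interval from E# up to F##.
E# up to F## spans 2 letter names and 2 semitones — a major second.

M2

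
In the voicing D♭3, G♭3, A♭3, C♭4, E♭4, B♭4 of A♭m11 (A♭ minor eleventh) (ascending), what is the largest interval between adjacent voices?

perfect 5th

Adjacent intervals: D♭3→G♭3 = perfect fourth; G♭3→A♭3 = major second; A♭3→C♭4 = minor third; C♭4→E♭4 = major third; E♭4→B♭4 = perfect fifth.
The largest is E♭4 to B♭4, a perfect fifth (7 semitones).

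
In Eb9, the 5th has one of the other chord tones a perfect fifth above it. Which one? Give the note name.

F

Eb9 (Eb dominant ninth): Eb, G, Bb, Db, F.
The 5th is Bb. A perfect fifth above Bb is F.
F is the chord's 9th.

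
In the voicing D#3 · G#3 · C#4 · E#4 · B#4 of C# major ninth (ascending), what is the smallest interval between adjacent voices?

Adjacent intervals: D#3→G#3 = perfect fourth; G#3→C#4 = perfect fourth; C#4→E#4 = major third; E#4→B#4 = perfect fifth.
The smallest is C#4 to E#4, a major third (4 semitones).

major 3rd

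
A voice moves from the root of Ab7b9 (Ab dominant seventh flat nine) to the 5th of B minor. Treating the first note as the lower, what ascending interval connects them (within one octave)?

The root of Ab7b9 (Ab dominant seventh flat nine) is Ab; the 5th of B minor is F#.
Ab up to F# is 10 semitones, a half step wider than a major sixth, so the interval is augmented.

augmented sixth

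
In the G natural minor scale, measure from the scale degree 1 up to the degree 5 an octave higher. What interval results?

perfect 12th

G natural minor: G A Bb C D Eb F.
So we need the interval from G up to D.
From G to D is 19 semitones, exactly the perfect twelfth.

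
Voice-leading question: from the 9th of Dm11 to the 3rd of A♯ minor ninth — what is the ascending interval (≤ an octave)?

Dm11 has E as its 9th, and A♯ minor ninth has C♯ as its 3rd.
E up to C♯ spans 6 letter names and 9 semitones — a major sixth.

major sixth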